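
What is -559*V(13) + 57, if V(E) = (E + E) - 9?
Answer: -9446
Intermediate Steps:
V(E) = -9 + 2*E (V(E) = 2*E - 9 = -9 + 2*E)
-559*V(13) + 57 = -559*(-9 + 2*13) + 57 = -559*(-9 + 26) + 57 = -559*17 + 57 = -9503 + 57 = -9446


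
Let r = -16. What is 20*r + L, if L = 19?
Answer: -301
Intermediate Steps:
20*r + L = 20*(-16) + 19 = -320 + 19 = -301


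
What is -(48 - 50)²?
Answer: -4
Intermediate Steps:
-(48 - 50)² = -1*(-2)² = -1*4 = -4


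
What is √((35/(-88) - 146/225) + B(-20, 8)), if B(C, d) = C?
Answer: I*√9167906/660 ≈ 4.5877*I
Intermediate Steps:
√((35/(-88) - 146/225) + B(-20, 8)) = √((35/(-88) - 146/225) - 20) = √((35*(-1/88) - 146*1/225) - 20) = √((-35/88 - 146/225) - 20) = √(-20723/19800 - 20) = √(-416723/19800) = I*√9167906/660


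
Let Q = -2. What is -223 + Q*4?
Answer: -231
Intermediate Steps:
-223 + Q*4 = -223 - 2*4 = -223 - 8 = -231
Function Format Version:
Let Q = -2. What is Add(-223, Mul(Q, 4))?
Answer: -231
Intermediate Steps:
Add(-223, Mul(Q, 4)) = Add(-223, Mul(-2, 4)) = Add(-223, -8) = -231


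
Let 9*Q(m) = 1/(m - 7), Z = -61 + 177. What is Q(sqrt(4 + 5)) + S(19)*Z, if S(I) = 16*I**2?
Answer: 24120575/36 ≈ 6.7002e+5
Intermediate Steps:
Z = 116
Q(m) = 1/(9*(-7 + m)) (Q(m) = 1/(9*(m - 7)) = 1/(9*(-7 + m)))
Q(sqrt(4 + 5)) + S(19)*Z = 1/(9*(-7 + sqrt(4 + 5))) + (16*19**2)*116 = 1/(9*(-7 + sqrt(9))) + (16*361)*116 = 1/(9*(-7 + 3)) + 5776*116 = (1/9)/(-4) + 670016 = (1/9)*(-1/4) + 670016 = -1/36 + 670016 = 24120575/36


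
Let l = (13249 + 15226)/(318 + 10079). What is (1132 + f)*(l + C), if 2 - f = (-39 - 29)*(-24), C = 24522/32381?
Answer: -586148096082/336665257 ≈ -1741.0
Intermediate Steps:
C = 24522/32381 (C = 24522*(1/32381) = 24522/32381 ≈ 0.75730)
f = -1630 (f = 2 - (-39 - 29)*(-24) = 2 - (-68)*(-24) = 2 - 1*1632 = 2 - 1632 = -1630)
l = 28475/10397 ≈ 2.7388
(1132 + f)*(l + C) = (1132 - 1630)*(28475/10397 + 24522/32381) = -498*1177004209/336665257 = -586148096082/336665257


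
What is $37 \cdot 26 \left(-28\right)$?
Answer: $-26936$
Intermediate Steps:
$37 \cdot 26 \left(-28\right) = 962 \left(-28\right) = -26936$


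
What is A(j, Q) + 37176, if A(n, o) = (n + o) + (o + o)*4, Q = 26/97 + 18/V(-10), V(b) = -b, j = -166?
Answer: 17958877/485 ≈ 37029.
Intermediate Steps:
Q = 1003/485 (Q = 26/97 + 18/((-1*(-10))) = 26*(1/97) + 18/10 = 26/97 + 18*(1/10) = 26/97 + 9/5 = 1003/485 ≈ 2.0680)
A(n, o) = n + 9*o (A(n, o) = (n + o) + (2*o)*4 = (n + o) + 8*o = n + 9*o)
A(j, Q) + 37176 = (-166 + 9*(1003/485)) + 37176 = (-166 + 9027/485) + 37176 = -71483/485 + 37176 = 17958877/485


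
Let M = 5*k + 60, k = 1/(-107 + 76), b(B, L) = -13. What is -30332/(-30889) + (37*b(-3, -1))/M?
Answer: -404320019/57299095 ≈ -7.0563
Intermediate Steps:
k = -1/31 (k = 1/(-31) = -1/31 ≈ -0.032258)
M = 1855/31 (M = 5*(-1/31) + 60 = -5/31 + 60 = 1855/31 ≈ 59.839)
-30332/(-30889) + (37*b(-3, -1))/M = -30332/(-30889) + (37*(-13))/(1855/31) = -30332*(-1/30889) - 481*31/1855 = 30332/30889 - 14911/1855 = -404320019/57299095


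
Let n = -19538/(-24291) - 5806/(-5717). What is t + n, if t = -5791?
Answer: -803952975485/138871647 ≈ -5789.2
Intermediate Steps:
n = 252732292/138871647 (n = -19538*(-1/24291) - 5806*(-1/5717) = 19538/24291 + 5806/5717 = 252732292/138871647 ≈ 1.8199)
t + n = -5791 + 252732292/138871647 = -803952975485/138871647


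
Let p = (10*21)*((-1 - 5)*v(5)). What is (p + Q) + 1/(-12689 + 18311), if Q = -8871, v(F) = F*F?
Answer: -226965761/5622 ≈ -40371.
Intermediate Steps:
v(F) = F**2
p = -31500 (p = (10*21)*((-1 - 5)*5**2) = 210*(-6*25) = 210*(-150) = -31500)
(p + Q) + 1/(-12689 + 18311) = (-31500 - 8871) + 1/(-12689 + 18311) = -40371 + 1/5622 = -226965761/5622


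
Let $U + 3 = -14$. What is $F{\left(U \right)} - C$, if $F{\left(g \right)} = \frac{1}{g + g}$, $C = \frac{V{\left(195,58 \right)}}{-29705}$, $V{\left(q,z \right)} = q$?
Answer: $- \frac{355}{15538} \approx -0.022847$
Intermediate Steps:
$U = -17$ ($U = -3 - 14 = -17$)
$C = - \frac{3}{457}$ ($C = \frac{195}{-29705} = 195 \left(- \frac{1}{29705}\right) = - \frac{3}{457} \approx -0.0065646$)
$F{\left(g \right)} = \frac{1}{2 g}$
$F{\left(U \right)} - C = \frac{1}{2 \left(-17\right)} - - \frac{3}{457} = \frac{1}{2} \left(- \frac{1}{17}\right) + \frac{3}{457} = - \frac{1}{34} + \frac{3}{457} = - \frac{355}{15538}$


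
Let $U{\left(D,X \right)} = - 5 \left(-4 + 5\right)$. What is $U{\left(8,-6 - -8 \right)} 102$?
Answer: $-510$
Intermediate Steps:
$U{\left(D,X \right)} = -5$ ($U{\left(D,X \right)} = \left(-5\right) 1 = -5$)
$U{\left(8,-6 - -8 \right)} 102 = \left(-5\right) 102 = -510$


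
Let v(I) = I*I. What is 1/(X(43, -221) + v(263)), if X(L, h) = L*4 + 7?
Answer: 1/69348 ≈ 1.4420e-5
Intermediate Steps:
v(I) = I²
X(L, h) = 7 + 4*L (X(L, h) = 4*L + 7 = 7 + 4*L)
1/(X(43, -221) + v(263)) = 1/((7 + 4*43) + 263²) = 1/((7 + 172) + 69169) = 1/(179 + 69169) = 1/69348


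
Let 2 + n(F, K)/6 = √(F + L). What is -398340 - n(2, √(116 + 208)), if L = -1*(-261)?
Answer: -398328 - 6*√263 ≈ -3.9843e+5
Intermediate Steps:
L = 261
n(F, K) = -12 + 6*√(261 + F) (n(F, K) = -12 + 6*√(F + 261) = -12 + 6*√(261 + F))
-398340 - n(2, √(116 + 208)) = -398340 - (-12 + 6*√(261 + 2)) = -398340 - (-12 + 6*√263) = -398340 + (12 - 6*√263) = -398328 - 6*√263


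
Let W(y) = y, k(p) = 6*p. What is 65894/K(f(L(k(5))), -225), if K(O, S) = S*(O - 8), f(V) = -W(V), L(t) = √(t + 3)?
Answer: 527152/6975 - 65894*√33/6975 ≈ 21.307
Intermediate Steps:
L(t) = √(3 + t)
f(V) = -V
K(O, S) = S*(-8 + O)
65894/K(f(L(k(5))), -225) = 65894/((-225*(-8 - √(3 + 6*5)))) = 65894/((-225*(-8 - √(3 + 30)))) = 65894/((-225*(-8 - √33))) = 65894/(1800 + 225*√33)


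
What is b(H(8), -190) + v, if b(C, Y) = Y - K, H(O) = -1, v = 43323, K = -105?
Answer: 43238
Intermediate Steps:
b(C, Y) = 105 + Y (b(C, Y) = Y - 1*(-105) = Y + 105 = 105 + Y)
b(H(8), -190) + v = (105 - 190) + 43323 = -85 + 43323 = 43238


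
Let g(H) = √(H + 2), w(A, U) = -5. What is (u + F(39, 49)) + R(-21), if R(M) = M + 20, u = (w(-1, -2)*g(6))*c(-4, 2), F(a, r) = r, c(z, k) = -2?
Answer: 48 + 20*√2 ≈ 76.284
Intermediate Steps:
g(H) = √(2 + H)
u = 20*√2 (u = -5*√(2 + 6)*(-2) = -10*√2*(-2) = 20*√2 ≈ 28.284)
R(M) = 20 + M
(u + F(39, 49)) + R(-21) = (20*√2 + 49) + (20 - 21) = (49 + 20*√2) - 1 = 48 + 20*√2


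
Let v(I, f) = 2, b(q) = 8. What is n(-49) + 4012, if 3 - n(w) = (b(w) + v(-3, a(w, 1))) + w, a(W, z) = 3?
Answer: 4054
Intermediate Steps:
n(w) = -7 - w (n(w) = 3 - ((8 + 2) + w) = 3 - (10 + w) = 3 + (-10 - w) = -7 - w)
n(-49) + 4012 = (-7 - 1*(-49)) + 4012 = (-7 + 49) + 4012 = 42 + 4012 = 4054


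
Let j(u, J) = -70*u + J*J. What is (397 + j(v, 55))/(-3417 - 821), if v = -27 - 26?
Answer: -3566/2119 ≈ -1.6829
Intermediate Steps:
v = -53
j(u, J) = J² - 70*u (j(u, J) = -70*u + J² = J² - 70*u)
(397 + j(v, 55))/(-3417 - 821) = (397 + (55² - 70*(-53)))/(-3417 - 821) = (397 + (3025 + 3710))/(-4238) = (397 + 6735)*(-1/4238) = 7132*(-1/4238) = -3566/2119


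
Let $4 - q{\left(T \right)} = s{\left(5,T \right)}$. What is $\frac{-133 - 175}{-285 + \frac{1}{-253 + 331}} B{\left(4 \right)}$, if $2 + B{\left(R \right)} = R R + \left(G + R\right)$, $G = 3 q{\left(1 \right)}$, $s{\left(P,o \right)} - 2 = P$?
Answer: $\frac{216216}{22229} \approx 9.7267$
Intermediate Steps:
$s{\left(P,o \right)} = 2 + P$
$q{\left(T \right)} = -3$ ($q{\left(T \right)} = 4 - \left(2 + 5\right) = 4 - 7 = -3$)
$G = -9$ ($G = 3 \left(-3\right) = -9$)
$B{\left(R \right)} = -11 + R + R^{2}$ ($B{\left(R \right)} = -2 + \left(R R + \left(-9 + R\right)\right) = -2 + \left(R^{2} + \left(-9 + R\right)\right) = -2 + \left(-9 + R + R^{2}\right) = -11 + R + R^{2}$)
$\frac{-133 - 175}{-285 + \frac{1}{-253 + 331}} B{\left(4 \right)} = \frac{-133 - 175}{-285 + \frac{1}{-253 + 331}} \left(-11 + 4 + 4^{2}\right) = - \frac{308}{-285 + \frac{1}{78}} \left(-11 + 4 + 16\right) = - \frac{308}{-285 + \frac{1}{78}} \cdot 9 = - \frac{308}{- \frac{22229}{78}} \cdot 9 = \left(-308\right) \left(- \frac{78}{22229}\right) 9 = \frac{24024}{22229} \cdot 9 = \frac{216216}{22229}$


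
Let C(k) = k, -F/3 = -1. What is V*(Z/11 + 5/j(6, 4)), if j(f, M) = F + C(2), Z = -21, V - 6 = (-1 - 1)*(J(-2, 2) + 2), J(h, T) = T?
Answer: 20/11 ≈ 1.8182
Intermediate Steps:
F = 3 (F = -3*(-1) = 3)
V = -2 (V = 6 + (-1 - 1)*(2 + 2) = 6 - 2*4 = 6 - 8 = -2)
j(f, M) = 5 (j(f, M) = 3 + 2 = 5)
V*(Z/11 + 5/j(6, 4)) = -2*(-21/11 + 5/5) = -2*(-21*1/11 + 5*(⅕)) = -2*(-21/11 + 1) = -2*(-10/11) = 20/11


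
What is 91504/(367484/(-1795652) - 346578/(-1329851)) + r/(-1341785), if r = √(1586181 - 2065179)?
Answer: 54626735229222352/33408628493 - 3*I*√53222/1341785 ≈ 1.6351e+6 - 0.0005158*I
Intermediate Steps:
r = 3*I*√53222 (r = √(-478998) = 3*I*√53222 ≈ 692.1*I)
91504/(367484/(-1795652) - 346578/(-1329851)) + r/(-1341785) = 91504/(367484/(-1795652) - 346578/(-1329851)) + (3*I*√53222)/(-1341785) = 91504/(367484*(-1/1795652) - 346578*(-1/1329851)) + (3*I*√53222)*(-1/1341785) = 91504/(-91871/448913 + 346578/1329851) - 3*I*√53222/1341785 = 91504/(33408628493/596987401963) - 3*I*√53222/1341785 = 91504*(596987401963/33408628493) - 3*I*√53222/1341785 = 54626735229222352/33408628493 - 3*I*√53222/1341785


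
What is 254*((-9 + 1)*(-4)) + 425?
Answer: 8553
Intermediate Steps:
254*((-9 + 1)*(-4)) + 425 = 254*(-8*(-4)) + 425 = 254*32 + 425 = 8128 + 425 = 8553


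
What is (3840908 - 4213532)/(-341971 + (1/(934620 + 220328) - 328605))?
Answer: 430361343552/774480410047 ≈ 0.55568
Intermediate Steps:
(3840908 - 4213532)/(-341971 + (1/(934620 + 220328) - 328605)) = -372624/(-341971 + (1/1154948 - 328605)) = -372624/(-341971 - 379521687539/1154948) = -372624/(-774480410047/1154948) = -372624*(-1154948/774480410047) = 430361343552/774480410047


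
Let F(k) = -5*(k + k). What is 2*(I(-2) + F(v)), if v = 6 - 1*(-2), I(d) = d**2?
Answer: -152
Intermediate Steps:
v = 8 (v = 6 + 2 = 8)
F(k) = -10*k
2*(I(-2) + F(v)) = 2*((-2)**2 - 10*8) = 2*(4 - 80) = 2*(-76) = -152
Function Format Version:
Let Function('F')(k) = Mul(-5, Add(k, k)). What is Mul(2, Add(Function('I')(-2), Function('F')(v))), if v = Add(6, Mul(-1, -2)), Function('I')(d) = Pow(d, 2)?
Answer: -152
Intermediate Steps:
v = 8 (v = Add(6, 2) = 8)
Function('F')(k) = Mul(-10, k) (Function('F')(k) = Mul(-5, Mul(2, k)) = Mul(-10, k))
Mul(2, Add(Function('I')(-2), Function('F')(v))) = Mul(2, Add(Pow(-2, 2), Mul(-10, 8))) = Mul(2, Add(4, -80)) = Mul(2, -76) = -152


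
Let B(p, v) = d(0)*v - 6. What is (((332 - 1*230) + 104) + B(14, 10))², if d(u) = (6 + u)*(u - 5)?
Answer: 10000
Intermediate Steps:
d(u) = (-5 + u)*(6 + u) (d(u) = (6 + u)*(-5 + u) = (-5 + u)*(6 + u))
B(p, v) = -6 - 30*v (B(p, v) = (-30 + 0 + 0²)*v - 6 = (-30 + 0 + 0)*v - 6 = -30*v - 6 = -6 - 30*v)
(((332 - 1*230) + 104) + B(14, 10))² = (((332 - 1*230) + 104) + (-6 - 30*10))² = (((332 - 230) + 104) + (-6 - 300))² = ((102 + 104) - 306)² = (206 - 306)² = (-100)² = 10000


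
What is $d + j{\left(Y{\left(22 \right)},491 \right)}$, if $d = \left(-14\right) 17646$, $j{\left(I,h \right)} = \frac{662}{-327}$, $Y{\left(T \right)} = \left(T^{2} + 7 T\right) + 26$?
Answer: $- \frac{80784050}{327} \approx -2.4705 \cdot 10^{5}$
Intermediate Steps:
$Y{\left(T \right)} = 26 + T^{2} + 7 T$
$j{\left(I,h \right)} = - \frac{662}{327}$ ($j{\left(I,h \right)} = 662 \left(- \frac{1}{327}\right) = - \frac{662}{327}$)
$d = -247044$
$d + j{\left(Y{\left(22 \right)},491 \right)} = -247044 - \frac{662}{327} = - \frac{80784050}{327}$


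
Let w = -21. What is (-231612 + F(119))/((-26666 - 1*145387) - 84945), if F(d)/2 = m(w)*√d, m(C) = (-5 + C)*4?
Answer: 38602/42833 + 104*√119/128499 ≈ 0.91005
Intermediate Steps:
m(C) = -20 + 4*C
F(d) = -208*√d (F(d) = 2*((-20 + 4*(-21))*√d) = 2*((-20 - 84)*√d) = 2*(-104*√d) = -208*√d)
(-231612 + F(119))/((-26666 - 1*145387) - 84945) = (-231612 - 208*√119)/((-26666 - 1*145387) - 84945) = (-231612 - 208*√119)/((-26666 - 145387) - 84945) = (-231612 - 208*√119)/(-172053 - 84945) = (-231612 - 208*√119)/(-256998) = (-231612 - 208*√119)*(-1/256998) = 38602/42833 + 104*√119/128499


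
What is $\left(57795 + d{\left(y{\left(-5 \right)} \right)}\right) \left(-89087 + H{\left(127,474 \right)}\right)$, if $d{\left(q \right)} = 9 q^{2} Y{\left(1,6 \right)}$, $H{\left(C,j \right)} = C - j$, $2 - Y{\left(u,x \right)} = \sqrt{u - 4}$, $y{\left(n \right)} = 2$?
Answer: $-5175277278 + 3219624 i \sqrt{3} \approx -5.1753 \cdot 10^{9} + 5.5766 \cdot 10^{6} i$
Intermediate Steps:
$Y{\left(u,x \right)} = 2 - \sqrt{-4 + u}$ ($Y{\left(u,x \right)} = 2 - \sqrt{u - 4} = 2 - \sqrt{-4 + u}$)
$d{\left(q \right)} = 9 q^{2} \left(2 - i \sqrt{3}\right)$ ($d{\left(q \right)} = 9 q^{2} \left(2 - \sqrt{-4 + 1}\right) = 9 q^{2} \left(2 - \sqrt{-3}\right) = 9 q^{2} \left(2 - i \sqrt{3}\right)$)
$\left(57795 + d{\left(y{\left(-5 \right)} \right)}\right) \left(-89087 + H{\left(127,474 \right)}\right) = \left(57795 + 9 \cdot 2^{2} \left(2 - i \sqrt{3}\right)\right) \left(-89087 + \left(127 - 474\right)\right) = \left(57795 + 9 \cdot 4 \left(2 - i \sqrt{3}\right)\right) \left(-89087 + \left(127 - 474\right)\right) = \left(57795 + \left(72 - 36 i \sqrt{3}\right)\right) \left(-89087 - 347\right) = \left(57867 - 36 i \sqrt{3}\right) \left(-89434\right) = -5175277278 + 3219624 i \sqrt{3}$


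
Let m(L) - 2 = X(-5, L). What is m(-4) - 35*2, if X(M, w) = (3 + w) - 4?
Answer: -73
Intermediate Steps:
X(M, w) = -1 + w
m(L) = 1 + L (m(L) = 2 + (-1 + L) = 1 + L)
m(-4) - 35*2 = (1 - 4) - 35*2 = -3 - 70 = -73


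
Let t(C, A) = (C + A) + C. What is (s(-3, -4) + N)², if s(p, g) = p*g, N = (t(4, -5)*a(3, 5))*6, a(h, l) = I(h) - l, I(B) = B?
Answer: 576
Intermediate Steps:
t(C, A) = A + 2*C (t(C, A) = (A + C) + C = A + 2*C)
a(h, l) = h - l
N = -36 (N = ((-5 + 2*4)*(3 - 1*5))*6 = ((-5 + 8)*(3 - 5))*6 = (3*(-2))*6 = -6*6 = -36)
s(p, g) = g*p
(s(-3, -4) + N)² = (-4*(-3) - 36)² = (12 - 36)² = (-24)² = 576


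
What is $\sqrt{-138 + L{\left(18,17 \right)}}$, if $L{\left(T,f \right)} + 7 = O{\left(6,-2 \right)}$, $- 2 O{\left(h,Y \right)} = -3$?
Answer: $\frac{i \sqrt{574}}{2} \approx 11.979 i$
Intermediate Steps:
$O{\left(h,Y \right)} = \frac{3}{2}$ ($O{\left(h,Y \right)} = \left(- \frac{1}{2}\right) \left(-3\right) = \frac{3}{2}$)
$L{\left(T,f \right)} = - \frac{11}{2}$ ($L{\left(T,f \right)} = -7 + \frac{3}{2} = - \frac{11}{2}$)
$\sqrt{-138 + L{\left(18,17 \right)}} = \sqrt{-138 - \frac{11}{2}} = \sqrt{- \frac{287}{2}} = \frac{i \sqrt{574}}{2}$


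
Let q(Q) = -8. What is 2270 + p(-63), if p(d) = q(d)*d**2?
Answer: -29482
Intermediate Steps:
p(d) = -8*d**2
2270 + p(-63) = 2270 - 8*(-63)**2 = 2270 - 8*3969 = 2270 - 31752 = -29482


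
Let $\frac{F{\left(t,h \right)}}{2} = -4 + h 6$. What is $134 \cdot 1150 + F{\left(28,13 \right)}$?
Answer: $154248$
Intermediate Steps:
$F{\left(t,h \right)} = -8 + 12 h$ ($F{\left(t,h \right)} = 2 \left(-4 + h 6\right) = 2 \left(-4 + 6 h\right) = -8 + 12 h$)
$134 \cdot 1150 + F{\left(28,13 \right)} = 134 \cdot 1150 + \left(-8 + 12 \cdot 13\right) = 154100 + \left(-8 + 156\right) = 154100 + 148 = 154248$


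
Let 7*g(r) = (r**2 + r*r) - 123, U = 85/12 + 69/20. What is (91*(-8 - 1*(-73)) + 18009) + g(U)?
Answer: 5386079/225 ≈ 23938.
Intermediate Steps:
U = 158/15 (U = 85*(1/12) + 69*(1/20) = 85/12 + 69/20 = 158/15 ≈ 10.533)
g(r) = -123/7 + 2*r**2/7 (g(r) = ((r**2 + r*r) - 123)/7 = ((r**2 + r**2) - 123)/7 = (2*r**2 - 123)/7 = (-123 + 2*r**2)/7 = -123/7 + 2*r**2/7)
(91*(-8 - 1*(-73)) + 18009) + g(U) = (91*(-8 - 1*(-73)) + 18009) + (-123/7 + 2*(158/15)**2/7) = (91*(-8 + 73) + 18009) + (-123/7 + (2/7)*(24964/225)) = (91*65 + 18009) + (-123/7 + 49928/1575) = (5915 + 18009) + 3179/225 = 23924 + 3179/225 = 5386079/225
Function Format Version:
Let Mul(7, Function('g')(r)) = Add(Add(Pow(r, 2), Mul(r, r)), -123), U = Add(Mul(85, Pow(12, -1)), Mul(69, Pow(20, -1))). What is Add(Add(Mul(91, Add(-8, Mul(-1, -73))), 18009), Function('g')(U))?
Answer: Rational(5386079, 225) ≈ 23938.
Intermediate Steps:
U = Rational(158, 15) (U = Add(Mul(85, Rational(1, 12)), Mul(69, Rational(1, 20))) = Add(Rational(85, 12), Rational(69, 20)) = Rational(158, 15) ≈ 10.533)
Function('g')(r) = Add(Rational(-123, 7), Mul(Rational(2, 7), Pow(r, 2))) (Function('g')(r) = Mul(Rational(1, 7), Add(Add(Pow(r, 2), Mul(r, r)), -123)) = Mul(Rational(1, 7), Add(Add(Pow(r, 2), Pow(r, 2)), -123)) = Mul(Rational(1, 7), Add(Mul(2, Pow(r, 2)), -123)) = Mul(Rational(1, 7), Add(-123, Mul(2, Pow(r, 2)))) = Add(Rational(-123, 7), Mul(Rational(2, 7), Pow(r, 2))))
Add(Add(Mul(91, Add(-8, Mul(-1, -73))), 18009), Function('g')(U)) = Add(Add(Mul(91, Add(-8, Mul(-1, -73))), 18009), Add(Rational(-123, 7), Mul(Rational(2, 7), Pow(Rational(158, 15), 2)))) = Add(Add(Mul(91, Add(-8, 73)), 18009), Add(Rational(-123, 7), Mul(Rational(2, 7), Rational(24964, 225)))) = Add(Add(Mul(91, 65), 18009), Add(Rational(-123, 7), Rational(49928, 1575))) = Add(Add(5915, 18009), Rational(3179, 225)) = Add(23924, Rational(3179, 225)) = Rational(5386079, 225)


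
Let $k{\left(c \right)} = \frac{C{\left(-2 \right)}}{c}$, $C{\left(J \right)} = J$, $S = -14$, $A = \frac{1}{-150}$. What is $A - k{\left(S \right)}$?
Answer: $- \frac{157}{1050} \approx -0.14952$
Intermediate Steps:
$A = - \frac{1}{150} \approx -0.0066667$
$k{\left(c \right)} = - \frac{2}{c}$
$A - k{\left(S \right)} = - \frac{1}{150} - - \frac{2}{-14} = - \frac{1}{150} - \left(-2\right) \left(- \frac{1}{14}\right) = - \frac{1}{150} - \frac{1}{7} = - \frac{157}{1050}$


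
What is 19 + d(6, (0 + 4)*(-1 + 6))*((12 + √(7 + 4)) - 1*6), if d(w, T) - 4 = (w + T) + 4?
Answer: 223 + 34*√11 ≈ 335.77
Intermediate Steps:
d(w, T) = 8 + T + w (d(w, T) = 4 + ((w + T) + 4) = 4 + ((T + w) + 4) = 4 + (4 + T + w) = 8 + T + w)
19 + d(6, (0 + 4)*(-1 + 6))*((12 + √(7 + 4)) - 1*6) = 19 + (8 + (0 + 4)*(-1 + 6) + 6)*((12 + √(7 + 4)) - 1*6) = 19 + (8 + 4*5 + 6)*((12 + √11) - 6) = 19 + (8 + 20 + 6)*(6 + √11) = 19 + 34*(6 + √11) = 19 + (204 + 34*√11) = 223 + 34*√11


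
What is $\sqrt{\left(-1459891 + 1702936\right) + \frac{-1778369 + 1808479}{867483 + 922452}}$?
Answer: $\frac{17 \sqrt{107776329806271}}{357987} \approx 493.0$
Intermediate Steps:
$\sqrt{\left(-1459891 + 1702936\right) + \frac{-1778369 + 1808479}{867483 + 922452}} = \sqrt{243045 + \frac{30110}{1789935}} = \sqrt{243045 + 30110 \cdot \frac{1}{1789935}} = \sqrt{243045 + \frac{6022}{357987}} = \sqrt{\frac{87006956437}{357987}} = \frac{17 \sqrt{107776329806271}}{357987}$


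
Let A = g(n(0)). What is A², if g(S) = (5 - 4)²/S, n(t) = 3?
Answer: ⅑ ≈ 0.11111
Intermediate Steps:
g(S) = 1/S (g(S) = 1²/S = 1/S)
A = ⅓ (A = 1/3 = ⅓ ≈ 0.33333)
A² = (⅓)² = ⅑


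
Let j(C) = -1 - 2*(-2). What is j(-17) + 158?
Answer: 161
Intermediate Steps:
j(C) = 3 (j(C) = -1 + 4 = 3)
j(-17) + 158 = 3 + 158 = 161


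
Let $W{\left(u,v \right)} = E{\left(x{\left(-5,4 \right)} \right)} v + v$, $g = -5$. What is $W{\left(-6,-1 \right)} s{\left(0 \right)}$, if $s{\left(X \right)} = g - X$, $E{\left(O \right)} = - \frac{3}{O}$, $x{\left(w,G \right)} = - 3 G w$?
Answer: $\frac{19}{4} \approx 4.75$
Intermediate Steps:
$x{\left(w,G \right)} = - 3 G w$
$E{\left(O \right)} = - \frac{3}{O}$
$W{\left(u,v \right)} = \frac{19 v}{20}$ ($W{\left(u,v \right)} = - \frac{3}{\left(-3\right) 4 \left(-5\right)} v + v = - \frac{3}{60} v + v = \left(-3\right) \frac{1}{60} v + v = - \frac{v}{20} + v = \frac{19 v}{20}$)
$s{\left(X \right)} = -5 - X$
$W{\left(-6,-1 \right)} s{\left(0 \right)} = \frac{19}{20} \left(-1\right) \left(-5 - 0\right) = - \frac{19 \left(-5 + 0\right)}{20} = \left(- \frac{19}{20}\right) \left(-5\right) = \frac{19}{4}$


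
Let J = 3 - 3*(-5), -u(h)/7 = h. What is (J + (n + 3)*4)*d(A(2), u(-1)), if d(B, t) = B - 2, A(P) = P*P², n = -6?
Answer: 36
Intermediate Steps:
u(h) = -7*h
A(P) = P³
d(B, t) = -2 + B
J = 18 (J = 3 + 15 = 18)
(J + (n + 3)*4)*d(A(2), u(-1)) = (18 + (-6 + 3)*4)*(-2 + 2³) = (18 - 3*4)*(-2 + 8) = (18 - 12)*6 = 6*6 = 36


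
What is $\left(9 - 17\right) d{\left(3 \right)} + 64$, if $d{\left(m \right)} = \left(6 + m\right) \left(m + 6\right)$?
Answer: $-584$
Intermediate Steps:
$d{\left(m \right)} = \left(6 + m\right)^{2}$ ($d{\left(m \right)} = \left(6 + m\right) \left(6 + m\right) = \left(6 + m\right)^{2}$)
$\left(9 - 17\right) d{\left(3 \right)} + 64 = \left(9 - 17\right) \left(6 + 3\right)^{2} + 64 = - 8 \cdot 9^{2} + 64 = \left(-8\right) 81 + 64 = -648 + 64 = -584$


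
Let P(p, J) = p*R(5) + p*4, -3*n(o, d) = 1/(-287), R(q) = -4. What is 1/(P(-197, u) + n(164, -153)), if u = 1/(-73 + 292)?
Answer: 861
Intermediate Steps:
u = 1/219 ≈ 0.0045662
n(o, d) = 1/861 (n(o, d) = -⅓/(-287) = -⅓*(-1/287) = 1/861)
P(p, J) = 0 (P(p, J) = p*(-4) + p*4 = -4*p + 4*p = 0)
1/(P(-197, u) + n(164, -153)) = 1/(0 + 1/861) = 1/(1/861) = 861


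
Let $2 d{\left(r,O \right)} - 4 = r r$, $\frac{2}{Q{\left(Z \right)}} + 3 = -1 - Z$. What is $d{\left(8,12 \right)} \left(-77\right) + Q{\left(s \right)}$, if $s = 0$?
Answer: $- \frac{5237}{2} \approx -2618.5$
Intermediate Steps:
$Q{\left(Z \right)} = \frac{2}{-4 - Z}$ ($Q{\left(Z \right)} = \frac{2}{-3 - \left(1 + Z\right)} = \frac{2}{-4 - Z}$)
$d{\left(r,O \right)} = 2 + \frac{r^{2}}{2}$ ($d{\left(r,O \right)} = 2 + \frac{r r}{2} = 2 + \frac{r^{2}}{2}$)
$d{\left(8,12 \right)} \left(-77\right) + Q{\left(s \right)} = \left(2 + \frac{8^{2}}{2}\right) \left(-77\right) - \frac{2}{4 + 0} = \left(2 + \frac{1}{2} \cdot 64\right) \left(-77\right) - \frac{2}{4} = \left(2 + 32\right) \left(-77\right) - \frac{1}{2} = 34 \left(-77\right) - \frac{1}{2} = -2618 - \frac{1}{2} = - \frac{5237}{2}$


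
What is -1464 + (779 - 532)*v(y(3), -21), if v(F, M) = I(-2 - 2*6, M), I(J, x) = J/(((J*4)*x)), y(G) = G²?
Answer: -123223/84 ≈ -1466.9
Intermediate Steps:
I(J, x) = 1/(4*x) (I(J, x) = J/(((4*J)*x)) = J/((4*J*x)) = J*(1/(4*J*x)) = 1/(4*x))
v(F, M) = 1/(4*M)
-1464 + (779 - 532)*v(y(3), -21) = -1464 + (779 - 532)*((¼)/(-21)) = -1464 + 247*((¼)*(-1/21)) = -1464 + 247*(-1/84) = -1464 - 247/84 = -123223/84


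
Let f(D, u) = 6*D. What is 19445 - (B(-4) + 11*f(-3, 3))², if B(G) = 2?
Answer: -18971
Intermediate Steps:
19445 - (B(-4) + 11*f(-3, 3))² = 19445 - (2 + 11*(6*(-3)))² = 19445 - (2 + 11*(-18))² = 19445 - (2 - 198)² = 19445 - 1*(-196)² = 19445 - 1*38416 = 19445 - 38416 = -18971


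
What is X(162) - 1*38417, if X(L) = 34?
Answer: -38383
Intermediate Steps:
X(162) - 1*38417 = 34 - 1*38417 = 34 - 38417 = -38383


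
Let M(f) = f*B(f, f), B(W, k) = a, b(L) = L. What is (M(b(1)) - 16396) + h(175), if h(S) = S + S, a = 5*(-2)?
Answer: -16056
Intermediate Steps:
a = -10
h(S) = 2*S
B(W, k) = -10
M(f) = -10*f (M(f) = f*(-10) = -10*f)
(M(b(1)) - 16396) + h(175) = (-10*1 - 16396) + 2*175 = (-10 - 16396) + 350 = -16406 + 350 = -16056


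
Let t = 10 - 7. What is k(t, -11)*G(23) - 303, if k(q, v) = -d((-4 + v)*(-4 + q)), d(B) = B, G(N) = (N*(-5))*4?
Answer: 6597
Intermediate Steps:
t = 3
G(N) = -20*N (G(N) = -5*N*4 = -20*N)
k(q, v) = -(-4 + q)*(-4 + v) (k(q, v) = -(-4 + v)*(-4 + q) = -(-4 + q)*(-4 + v))
k(t, -11)*G(23) - 303 = (-16 + 4*3 + 4*(-11) - 1*3*(-11))*(-20*23) - 303 = (-16 + 12 - 44 + 33)*(-460) - 303 = -15*(-460) - 303 = 6900 - 303 = 6597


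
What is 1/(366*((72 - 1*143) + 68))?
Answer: -1/1098 ≈ -0.00091075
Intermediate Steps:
1/(366*((72 - 1*143) + 68)) = 1/(366*((72 - 143) + 68)) = 1/(366*(-71 + 68)) = 1/(366*(-3)) = 1/(-1098) = -1/1098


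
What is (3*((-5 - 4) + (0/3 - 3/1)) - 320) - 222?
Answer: -578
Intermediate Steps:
(3*((-5 - 4) + (0/3 - 3/1)) - 320) - 222 = (3*(-9 + (0*(⅓) - 3*1)) - 320) - 222 = (3*(-9 + (0 - 3)) - 320) - 222 = (3*(-9 - 3) - 320) - 222 = (3*(-12) - 320) - 222 = (-36 - 320) - 222 = -356 - 222 = -578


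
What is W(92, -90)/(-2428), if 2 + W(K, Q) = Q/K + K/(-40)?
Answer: 1/460 ≈ 0.0021739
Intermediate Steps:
W(K, Q) = -2 - K/40 + Q/K (W(K, Q) = -2 + (Q/K + K/(-40)) = -2 + (Q/K + K*(-1/40)) = -2 + (Q/K - K/40) = -2 + (-K/40 + Q/K) = -2 - K/40 + Q/K)
W(92, -90)/(-2428) = (-2 - 1/40*92 - 90/92)/(-2428) = (-2 - 23/10 - 90*1/92)*(-1/2428) = (-2 - 23/10 - 45/46)*(-1/2428) = -607/115*(-1/2428) = 1/460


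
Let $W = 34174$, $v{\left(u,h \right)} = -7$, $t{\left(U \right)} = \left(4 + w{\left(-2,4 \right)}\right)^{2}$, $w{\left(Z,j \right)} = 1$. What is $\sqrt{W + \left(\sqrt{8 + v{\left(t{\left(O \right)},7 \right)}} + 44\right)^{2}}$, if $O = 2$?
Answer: $\sqrt{36199} \approx 190.26$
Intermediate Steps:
$t{\left(U \right)} = 25$ ($t{\left(U \right)} = \left(4 + 1\right)^{2} = 5^{2} = 25$)
$\sqrt{W + \left(\sqrt{8 + v{\left(t{\left(O \right)},7 \right)}} + 44\right)^{2}} = \sqrt{34174 + \left(\sqrt{8 - 7} + 44\right)^{2}} = \sqrt{34174 + \left(\sqrt{1} + 44\right)^{2}} = \sqrt{34174 + \left(1 + 44\right)^{2}} = \sqrt{34174 + 45^{2}} = \sqrt{34174 + 2025} = \sqrt{36199}$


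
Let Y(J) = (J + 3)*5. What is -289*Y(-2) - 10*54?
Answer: -1985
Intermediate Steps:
Y(J) = 15 + 5*J (Y(J) = (3 + J)*5 = 15 + 5*J)
-289*Y(-2) - 10*54 = -289*(15 + 5*(-2)) - 10*54 = -289*(15 - 10) - 540 = -289*5 - 540 = -1445 - 540 = -1985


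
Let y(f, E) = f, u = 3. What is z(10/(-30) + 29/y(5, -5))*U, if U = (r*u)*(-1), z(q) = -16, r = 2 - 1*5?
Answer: -144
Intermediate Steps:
r = -3 (r = 2 - 5 = -3)
U = 9 (U = -3*3*(-1) = -9*(-1) = 9)
z(10/(-30) + 29/y(5, -5))*U = -16*9 = -144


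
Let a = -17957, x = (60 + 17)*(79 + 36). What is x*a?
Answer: -159009235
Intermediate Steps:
x = 8855 (x = 77*115 = 8855)
x*a = 8855*(-17957) = -159009235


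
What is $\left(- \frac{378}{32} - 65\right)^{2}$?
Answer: $\frac{1510441}{256} \approx 5900.2$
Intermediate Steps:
$\left(- \frac{378}{32} - 65\right)^{2} = \left(\left(-378\right) \frac{1}{32} - 65\right)^{2} = \left(- \frac{189}{16} - 65\right)^{2} = \left(- \frac{1229}{16}\right)^{2} = \frac{1510441}{256}$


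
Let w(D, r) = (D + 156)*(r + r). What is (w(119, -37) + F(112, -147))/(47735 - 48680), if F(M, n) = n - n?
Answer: 4070/189 ≈ 21.534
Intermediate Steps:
F(M, n) = 0
w(D, r) = 2*r*(156 + D) (w(D, r) = (156 + D)*(2*r) = 2*r*(156 + D))
(w(119, -37) + F(112, -147))/(47735 - 48680) = (2*(-37)*(156 + 119) + 0)/(47735 - 48680) = (2*(-37)*275 + 0)/(-945) = (-20350 + 0)*(-1/945) = -20350*(-1/945) = 4070/189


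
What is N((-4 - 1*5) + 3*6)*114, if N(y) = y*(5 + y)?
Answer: 14364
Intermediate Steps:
N((-4 - 1*5) + 3*6)*114 = (((-4 - 1*5) + 3*6)*(5 + ((-4 - 1*5) + 3*6)))*114 = (((-4 - 5) + 18)*(5 + ((-4 - 5) + 18)))*114 = ((-9 + 18)*(5 + (-9 + 18)))*114 = (9*(5 + 9))*114 = (9*14)*114 = 126*114 = 14364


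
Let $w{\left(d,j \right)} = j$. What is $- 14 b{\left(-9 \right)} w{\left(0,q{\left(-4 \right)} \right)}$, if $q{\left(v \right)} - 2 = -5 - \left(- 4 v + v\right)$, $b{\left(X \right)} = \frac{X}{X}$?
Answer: $210$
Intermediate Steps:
$b{\left(X \right)} = 1$
$q{\left(v \right)} = -3 + 3 v$ ($q{\left(v \right)} = 2 - \left(5 - 3 v\right) = 2 + \left(-5 + 3 v\right) = -3 + 3 v$)
$- 14 b{\left(-9 \right)} w{\left(0,q{\left(-4 \right)} \right)} = \left(-14\right) 1 \left(-3 + 3 \left(-4\right)\right) = - 14 \left(-3 - 12\right) = \left(-14\right) \left(-15\right) = 210$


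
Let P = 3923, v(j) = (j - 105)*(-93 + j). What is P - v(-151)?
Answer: -58541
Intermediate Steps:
v(j) = (-105 + j)*(-93 + j)
P - v(-151) = 3923 - (9765 + (-151)**2 - 198*(-151)) = 3923 - (9765 + 22801 + 29898) = 3923 - 1*62464 = 3923 - 62464 = -58541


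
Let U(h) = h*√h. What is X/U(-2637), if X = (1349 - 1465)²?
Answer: 13456*I*√293/2317923 ≈ 0.099369*I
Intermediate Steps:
U(h) = h^(3/2)
X = 13456 (X = (-116)² = 13456)
X/U(-2637) = 13456/((-2637)^(3/2)) = 13456/((-7911*I*√293)) = 13456*(I*√293/2317923) = 13456*I*√293/2317923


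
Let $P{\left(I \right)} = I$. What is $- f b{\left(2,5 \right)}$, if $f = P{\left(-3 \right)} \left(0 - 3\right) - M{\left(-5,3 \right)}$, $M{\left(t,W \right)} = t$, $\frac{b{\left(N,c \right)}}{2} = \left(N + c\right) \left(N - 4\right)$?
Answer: $392$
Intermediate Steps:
$b{\left(N,c \right)} = 2 \left(-4 + N\right) \left(N + c\right)$ ($b{\left(N,c \right)} = 2 \left(N + c\right) \left(N - 4\right) = 2 \left(N + c\right) \left(-4 + N\right) = 2 \left(-4 + N\right) \left(N + c\right)$)
$f = 14$ ($f = - 3 \left(0 - 3\right) - -5 = \left(-3\right) \left(-3\right) + 5 = 9 + 5 = 14$)
$- f b{\left(2,5 \right)} = \left(-1\right) 14 \left(\left(-8\right) 2 - 40 + 2 \cdot 2^{2} + 2 \cdot 2 \cdot 5\right) = - 14 \left(-16 - 40 + 2 \cdot 4 + 20\right) = - 14 \left(-16 - 40 + 8 + 20\right) = \left(-14\right) \left(-28\right) = 392$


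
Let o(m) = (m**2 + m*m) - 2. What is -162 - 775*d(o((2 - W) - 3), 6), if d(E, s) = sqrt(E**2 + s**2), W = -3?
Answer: -162 - 4650*sqrt(2) ≈ -6738.1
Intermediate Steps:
o(m) = -2 + 2*m**2 (o(m) = (m**2 + m**2) - 2 = 2*m**2 - 2 = -2 + 2*m**2)
-162 - 775*d(o((2 - W) - 3), 6) = -162 - 775*sqrt((-2 + 2*((2 - 1*(-3)) - 3)**2)**2 + 6**2) = -162 - 775*sqrt((-2 + 2*((2 + 3) - 3)**2)**2 + 36) = -162 - 775*sqrt((-2 + 2*(5 - 3)**2)**2 + 36) = -162 - 775*sqrt((-2 + 2*2**2)**2 + 36) = -162 - 775*sqrt((-2 + 2*4)**2 + 36) = -162 - 775*sqrt((-2 + 8)**2 + 36) = -162 - 775*sqrt(6**2 + 36) = -162 - 775*sqrt(36 + 36) = -162 - 4650*sqrt(2)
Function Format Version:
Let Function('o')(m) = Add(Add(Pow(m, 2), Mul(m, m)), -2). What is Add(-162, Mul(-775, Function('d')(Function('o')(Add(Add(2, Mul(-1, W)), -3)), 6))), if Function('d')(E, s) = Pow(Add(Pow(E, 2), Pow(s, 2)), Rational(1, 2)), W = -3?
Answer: Add(-162, Mul(-4650, Pow(2, Rational(1, 2)))) ≈ -6738.1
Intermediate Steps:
Function('o')(m) = Add(-2, Mul(2, Pow(m, 2))) (Function('o')(m) = Add(Add(Pow(m, 2), Pow(m, 2)), -2) = Add(Mul(2, Pow(m, 2)), -2) = Add(-2, Mul(2, Pow(m, 2))))
Add(-162, Mul(-775, Function('d')(Function('o')(Add(Add(2, Mul(-1, W)), -3)), 6))) = Add(-162, Mul(-775, Pow(Add(Pow(Add(-2, Mul(2, Pow(Add(Add(2, Mul(-1, -3)), -3), 2))), 2), Pow(6, 2)), Rational(1, 2)))) = Add(-162, Mul(-775, Pow(Add(Pow(Add(-2, Mul(2, Pow(Add(Add(2, 3), -3), 2))), 2), 36), Rational(1, 2)))) = Add(-162, Mul(-775, Pow(Add(Pow(Add(-2, Mul(2, Pow(Add(5, -3), 2))), 2), 36), Rational(1, 2)))) = Add(-162, Mul(-775, Pow(Add(Pow(Add(-2, Mul(2, Pow(2, 2))), 2), 36), Rational(1, 2)))) = Add(-162, Mul(-775, Pow(Add(Pow(Add(-2, Mul(2, 4)), 2), 36), Rational(1, 2)))) = Add(-162, Mul(-775, Pow(Add(Pow(Add(-2, 8), 2), 36), Rational(1, 2)))) = Add(-162, Mul(-775, Pow(Add(Pow(6, 2), 36), Rational(1, 2)))) = Add(-162, Mul(-775, Pow(Add(36, 36), Rational(1, 2)))) = Add(-162, Mul(-775, Pow(72, Rational(1, 2)))) = Add(-162, Mul(-775, Mul(6, Pow(2, Rational(1, 2))))) = Add(-162, Mul(-4650, Pow(2, Rational(1, 2))))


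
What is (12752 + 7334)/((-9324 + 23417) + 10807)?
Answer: 121/150 ≈ 0.80667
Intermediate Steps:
(12752 + 7334)/((-9324 + 23417) + 10807) = 20086/(14093 + 10807) = 20086/24900 = 20086*(1/24900) = 121/150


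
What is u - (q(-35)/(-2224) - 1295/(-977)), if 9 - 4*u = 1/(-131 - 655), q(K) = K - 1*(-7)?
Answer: 389495051/426964632 ≈ 0.91224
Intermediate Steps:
q(K) = 7 + K (q(K) = K + 7 = 7 + K)
u = 7075/3144 (u = 9/4 - 1/(4*(-131 - 655)) = 9/4 - ¼/(-786) = 9/4 - ¼*(-1/786) = 9/4 + 1/3144 = 7075/3144 ≈ 2.2503)
u - (q(-35)/(-2224) - 1295/(-977)) = 7075/3144 - ((7 - 35)/(-2224) - 1295/(-977)) = 7075/3144 - (-28*(-1/2224) - 1295*(-1/977)) = 7075/3144 - (7/556 + 1295/977) = 7075/3144 - 1*726859/543212 = 7075/3144 - 726859/543212 = 389495051/426964632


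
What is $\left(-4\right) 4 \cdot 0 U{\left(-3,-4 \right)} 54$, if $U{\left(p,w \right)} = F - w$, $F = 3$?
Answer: $0$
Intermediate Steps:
$U{\left(p,w \right)} = 3 - w$
$\left(-4\right) 4 \cdot 0 U{\left(-3,-4 \right)} 54 = \left(-4\right) 4 \cdot 0 \left(3 - -4\right) 54 = \left(-16\right) 0 \left(3 + 4\right) 54 = 0 \cdot 7 \cdot 54 = 0 \cdot 54 = 0$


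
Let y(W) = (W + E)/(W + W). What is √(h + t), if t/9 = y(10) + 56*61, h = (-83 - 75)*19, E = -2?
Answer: 2*√173410/5 ≈ 166.57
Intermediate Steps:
h = -3002 (h = -158*19 = -3002)
y(W) = (-2 + W)/(2*W) (y(W) = (W - 2)/(W + W) = (-2 + W)/((2*W)) = (-2 + W)*(1/(2*W)) = (-2 + W)/(2*W))
t = 153738/5 (t = 9*((½)*(-2 + 10)/10 + 56*61) = 9*((½)*(⅒)*8 + 3416) = 9*(⅖ + 3416) = 9*(17082/5) = 153738/5 ≈ 30748.)
√(h + t) = √(-3002 + 153738/5) = √(138728/5) = 2*√173410/5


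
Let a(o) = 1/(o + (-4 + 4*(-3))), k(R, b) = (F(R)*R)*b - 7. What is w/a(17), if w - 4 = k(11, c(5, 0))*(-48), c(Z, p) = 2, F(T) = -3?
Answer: 3508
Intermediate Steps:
k(R, b) = -7 - 3*R*b (k(R, b) = (-3*R)*b - 7 = -3*R*b - 7 = -7 - 3*R*b)
w = 3508 (w = 4 + (-7 - 3*11*2)*(-48) = 4 + (-7 - 66)*(-48) = 4 - 73*(-48) = 4 + 3504 = 3508)
a(o) = 1/(-16 + o) (a(o) = 1/(o + (-4 - 12)) = 1/(o - 16) = 1/(-16 + o))
w/a(17) = 3508/(1/(-16 + 17)) = 3508/(1/1) = 3508/1 = 3508*1 = 3508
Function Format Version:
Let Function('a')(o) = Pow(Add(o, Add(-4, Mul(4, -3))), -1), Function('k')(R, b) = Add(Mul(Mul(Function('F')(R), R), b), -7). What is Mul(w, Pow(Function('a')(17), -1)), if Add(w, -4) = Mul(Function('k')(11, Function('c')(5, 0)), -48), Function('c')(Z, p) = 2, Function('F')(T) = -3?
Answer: 3508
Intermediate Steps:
Function('k')(R, b) = Add(-7, Mul(-3, R, b)) (Function('k')(R, b) = Add(Mul(Mul(-3, R), b), -7) = Add(Mul(-3, R, b), -7) = Add(-7, Mul(-3, R, b)))
w = 3508 (w = Add(4, Mul(Add(-7, Mul(-3, 11, 2)), -48)) = Add(4, Mul(Add(-7, -66), -48)) = Add(4, Mul(-73, -48)) = Add(4, 3504) = 3508)
Function('a')(o) = Pow(Add(-16, o), -1) (Function('a')(o) = Pow(Add(o, Add(-4, -12)), -1) = Pow(Add(o, -16), -1) = Pow(Add(-16, o), -1))
Mul(w, Pow(Function('a')(17), -1)) = Mul(3508, Pow(Pow(Add(-16, 17), -1), -1)) = Mul(3508, Pow(Pow(1, -1), -1)) = Mul(3508, Pow(1, -1)) = Mul(3508, 1) = 3508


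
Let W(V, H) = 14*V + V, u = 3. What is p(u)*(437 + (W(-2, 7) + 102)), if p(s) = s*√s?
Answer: 1527*√3 ≈ 2644.8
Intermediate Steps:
W(V, H) = 15*V
p(s) = s^(3/2)
p(u)*(437 + (W(-2, 7) + 102)) = 3^(3/2)*(437 + (15*(-2) + 102)) = (3*√3)*(437 + (-30 + 102)) = (3*√3)*(437 + 72) = (3*√3)*509 = 1527*√3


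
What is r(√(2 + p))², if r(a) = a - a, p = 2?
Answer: 0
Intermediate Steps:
r(a) = 0
r(√(2 + p))² = 0² = 0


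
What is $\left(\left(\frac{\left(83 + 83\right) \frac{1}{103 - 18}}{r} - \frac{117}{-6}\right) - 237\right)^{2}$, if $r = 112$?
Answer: $\frac{1071674237089}{22657600} \approx 47299.0$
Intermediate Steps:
$\left(\left(\frac{\left(83 + 83\right) \frac{1}{103 - 18}}{r} - \frac{117}{-6}\right) - 237\right)^{2} = \left(\left(\frac{\left(83 + 83\right) \frac{1}{103 - 18}}{112} - \frac{117}{-6}\right) - 237\right)^{2} = \left(\left(\frac{166}{85} \cdot \frac{1}{112} - - \frac{39}{2}\right) - 237\right)^{2} = \left(\left(166 \cdot \frac{1}{85} \cdot \frac{1}{112} + \frac{39}{2}\right) - 237\right)^{2} = \left(\left(\frac{166}{85} \cdot \frac{1}{112} + \frac{39}{2}\right) - 237\right)^{2} = \left(\left(\frac{83}{4760} + \frac{39}{2}\right) - 237\right)^{2} = \left(\frac{92903}{4760} - 237\right)^{2} = \left(- \frac{1035217}{4760}\right)^{2} = \frac{1071674237089}{22657600}$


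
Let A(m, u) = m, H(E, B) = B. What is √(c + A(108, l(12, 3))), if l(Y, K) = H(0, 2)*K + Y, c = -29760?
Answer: 2*I*√7413 ≈ 172.2*I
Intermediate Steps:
l(Y, K) = Y + 2*K (l(Y, K) = 2*K + Y = Y + 2*K)
√(c + A(108, l(12, 3))) = √(-29760 + 108) = √(-29652) = 2*I*√7413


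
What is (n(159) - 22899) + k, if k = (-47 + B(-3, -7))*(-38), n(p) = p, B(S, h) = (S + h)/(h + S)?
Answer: -20992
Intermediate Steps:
B(S, h) = 1 (B(S, h) = (S + h)/(S + h) = 1)
k = 1748 (k = (-47 + 1)*(-38) = -46*(-38) = 1748)
(n(159) - 22899) + k = (159 - 22899) + 1748 = -22740 + 1748 = -20992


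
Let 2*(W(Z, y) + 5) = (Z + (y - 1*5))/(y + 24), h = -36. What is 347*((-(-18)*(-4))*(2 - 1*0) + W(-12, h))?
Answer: -1222481/24 ≈ -50937.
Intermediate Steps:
W(Z, y) = -5 + (-5 + Z + y)/(2*(24 + y)) (W(Z, y) = -5 + ((Z + (y - 1*5))/(y + 24))/2 = -5 + ((Z + (y - 5))/(24 + y))/2 = -5 + ((Z + (-5 + y))/(24 + y))/2 = -5 + ((-5 + Z + y)/(24 + y))/2 = -5 + (-5 + Z + y)/(2*(24 + y)))
347*((-(-18)*(-4))*(2 - 1*0) + W(-12, h)) = 347*((-(-18)*(-4))*(2 - 1*0) + (-245 - 12 - 9*(-36))/(2*(24 - 36))) = 347*((-6*12)*(2 + 0) + (½)*(-245 - 12 + 324)/(-12)) = 347*(-72*2 + (½)*(-1/12)*67) = 347*(-144 - 67/24) = 347*(-3523/24) = -1222481/24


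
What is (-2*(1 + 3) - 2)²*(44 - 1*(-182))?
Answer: 22600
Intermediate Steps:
(-2*(1 + 3) - 2)²*(44 - 1*(-182)) = (-2*4 - 2)²*(44 + 182) = (-8 - 2)²*226 = (-10)²*226 = 100*226 = 22600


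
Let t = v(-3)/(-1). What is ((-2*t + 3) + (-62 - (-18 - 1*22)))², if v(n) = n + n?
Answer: 961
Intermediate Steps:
v(n) = 2*n
t = 6 (t = (2*(-3))/(-1) = -6*(-1) = 6)
((-2*t + 3) + (-62 - (-18 - 1*22)))² = ((-2*6 + 3) + (-62 - (-18 - 1*22)))² = ((-12 + 3) + (-62 - (-18 - 22)))² = (-9 + (-62 - 1*(-40)))² = (-9 + (-62 + 40))² = (-9 - 22)² = (-31)² = 961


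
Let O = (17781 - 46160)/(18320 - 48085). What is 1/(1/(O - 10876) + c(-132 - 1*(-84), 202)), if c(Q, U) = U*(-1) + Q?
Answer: -323695761/80923970015 ≈ -0.0040000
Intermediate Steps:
c(Q, U) = Q - U (c(Q, U) = -U + Q = Q - U)
O = 28379/29765 (O = -28379/(-29765) = -28379*(-1/29765) = 28379/29765 ≈ 0.95343)
1/(1/(O - 10876) + c(-132 - 1*(-84), 202)) = 1/(1/(28379/29765 - 10876) + ((-132 - 1*(-84)) - 1*202)) = 1/(1/(-323695761/29765) + ((-132 + 84) - 202)) = 1/(-29765/323695761 + (-48 - 202)) = 1/(-29765/323695761 - 250) = 1/(-80923970015/323695761) = -323695761/80923970015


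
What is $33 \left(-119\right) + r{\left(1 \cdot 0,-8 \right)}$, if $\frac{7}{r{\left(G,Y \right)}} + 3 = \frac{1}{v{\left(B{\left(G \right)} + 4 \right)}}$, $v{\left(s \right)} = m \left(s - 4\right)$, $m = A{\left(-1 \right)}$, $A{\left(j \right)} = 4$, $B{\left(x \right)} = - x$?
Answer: $-3927$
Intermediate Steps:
$m = 4$
$v{\left(s \right)} = -16 + 4 s$ ($v{\left(s \right)} = 4 \left(s - 4\right) = 4 \left(-4 + s\right) = -16 + 4 s$)
$r{\left(G,Y \right)} = \frac{7}{-3 - \frac{1}{4 G}}$ ($r{\left(G,Y \right)} = \frac{7}{-3 + \frac{1}{-16 + 4 \left(- G + 4\right)}} = \frac{7}{-3 + \frac{1}{-16 + 4 \left(4 - G\right)}} = \frac{7}{-3 + \frac{1}{-16 - \left(-16 + 4 G\right)}} = \frac{7}{-3 + \frac{1}{\left(-4\right) G}} = \frac{7}{-3 - \frac{1}{4 G}}$)
$33 \left(-119\right) + r{\left(1 \cdot 0,-8 \right)} = 33 \left(-119\right) - \frac{28 \cdot 1 \cdot 0}{1 + 12 \cdot 1 \cdot 0} = -3927 - \frac{0}{1 + 12 \cdot 0} = -3927 - \frac{0}{1 + 0} = -3927 - \frac{0}{1} = -3927 - 0 \cdot 1 = -3927 + 0 = -3927$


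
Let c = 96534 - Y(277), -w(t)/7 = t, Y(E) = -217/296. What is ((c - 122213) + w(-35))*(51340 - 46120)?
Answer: -9824362335/74 ≈ -1.3276e+8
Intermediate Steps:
Y(E) = -217/296 (Y(E) = -217*1/296 = -217/296)
w(t) = -7*t
c = 28574281/296 (c = 96534 - 1*(-217/296) = 96534 + 217/296 = 28574281/296 ≈ 96535.)
((c - 122213) + w(-35))*(51340 - 46120) = ((28574281/296 - 122213) - 7*(-35))*(51340 - 46120) = (-7600767/296 + 245)*5220 = -7528247/296*5220 = -9824362335/74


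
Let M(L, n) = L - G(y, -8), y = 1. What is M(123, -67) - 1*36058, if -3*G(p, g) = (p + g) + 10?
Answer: -35934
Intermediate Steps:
G(p, g) = -10/3 - g/3 - p/3 (G(p, g) = -((p + g) + 10)/3 = -((g + p) + 10)/3 = -(10 + g + p)/3 = -10/3 - g/3 - p/3)
M(L, n) = 1 + L (M(L, n) = L - (-10/3 - 1/3*(-8) - 1/3*1) = L - (-10/3 + 8/3 - 1/3) = L - 1*(-1) = L + 1 = 1 + L)
M(123, -67) - 1*36058 = (1 + 123) - 1*36058 = 124 - 36058 = -35934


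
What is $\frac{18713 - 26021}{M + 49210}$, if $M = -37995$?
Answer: $- \frac{7308}{11215} \approx -0.65163$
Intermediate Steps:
$\frac{18713 - 26021}{M + 49210} = \frac{18713 - 26021}{-37995 + 49210} = - \frac{7308}{11215}$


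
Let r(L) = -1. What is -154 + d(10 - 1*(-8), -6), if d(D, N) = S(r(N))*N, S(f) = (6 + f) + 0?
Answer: -184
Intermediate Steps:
S(f) = 6 + f
d(D, N) = 5*N (d(D, N) = (6 - 1)*N = 5*N)
-154 + d(10 - 1*(-8), -6) = -154 + 5*(-6) = -154 - 30 = -184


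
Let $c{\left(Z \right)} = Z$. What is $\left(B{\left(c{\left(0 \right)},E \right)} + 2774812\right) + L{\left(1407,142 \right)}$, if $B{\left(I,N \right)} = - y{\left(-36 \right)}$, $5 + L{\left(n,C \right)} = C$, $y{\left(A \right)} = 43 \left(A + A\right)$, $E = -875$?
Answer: $2778045$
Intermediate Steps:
$y{\left(A \right)} = 86 A$ ($y{\left(A \right)} = 43 \cdot 2 A = 86 A$)
$L{\left(n,C \right)} = -5 + C$
$B{\left(I,N \right)} = 3096$ ($B{\left(I,N \right)} = - 86 \left(-36\right) = \left(-1\right) \left(-3096\right) = 3096$)
$\left(B{\left(c{\left(0 \right)},E \right)} + 2774812\right) + L{\left(1407,142 \right)} = \left(3096 + 2774812\right) + \left(-5 + 142\right) = 2777908 + 137 = 2778045$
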